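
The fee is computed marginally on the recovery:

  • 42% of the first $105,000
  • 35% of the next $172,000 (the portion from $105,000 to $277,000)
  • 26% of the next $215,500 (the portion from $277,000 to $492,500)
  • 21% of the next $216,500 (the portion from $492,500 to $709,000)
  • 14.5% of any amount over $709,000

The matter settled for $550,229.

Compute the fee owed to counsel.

$172,453.09

First $105,000 at 42% = $44,100.00
Next $172,000 at 35% = $60,200.00
Next $215,500 at 26% = $56,030.00
Remaining $57,729 at 21% = $12,123.09
Fee: $44,100.00 + $60,200.00 + $56,030.00 + $12,123.09 = $172,453.09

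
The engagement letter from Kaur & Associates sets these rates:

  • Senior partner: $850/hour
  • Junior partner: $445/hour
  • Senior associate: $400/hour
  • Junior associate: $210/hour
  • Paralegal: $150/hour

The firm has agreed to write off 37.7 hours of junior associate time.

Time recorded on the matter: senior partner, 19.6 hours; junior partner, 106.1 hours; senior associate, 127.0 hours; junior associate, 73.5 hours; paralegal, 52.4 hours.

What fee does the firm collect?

Senior partner: 19.6 × $850 = $16,660.00
Junior partner: 106.1 × $445 = $47,214.50
Senior associate: 127.0 × $400 = $50,800.00
Junior associate: 73.5 × $210 = $15,435.00
Paralegal: 52.4 × $150 = $7,860.00
Subtotal: $137,969.50
Write-off: 37.7 × $210 = $7,917.00
Total: $137,969.50 − $7,917.00 = $130,052.50

$130,052.50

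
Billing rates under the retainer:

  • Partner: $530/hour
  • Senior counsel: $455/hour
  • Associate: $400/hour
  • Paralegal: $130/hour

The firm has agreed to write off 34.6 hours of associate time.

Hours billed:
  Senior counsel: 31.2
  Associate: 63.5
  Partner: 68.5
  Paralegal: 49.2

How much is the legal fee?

$68,457.00

Partner: 68.5 × $530 = $36,305.00
Senior counsel: 31.2 × $455 = $14,196.00
Associate: 63.5 × $400 = $25,400.00
Paralegal: 49.2 × $130 = $6,396.00
Subtotal: $82,297.00
Write-off: 34.6 × $400 = $13,840.00
Total: $82,297.00 − $13,840.00 = $68,457.00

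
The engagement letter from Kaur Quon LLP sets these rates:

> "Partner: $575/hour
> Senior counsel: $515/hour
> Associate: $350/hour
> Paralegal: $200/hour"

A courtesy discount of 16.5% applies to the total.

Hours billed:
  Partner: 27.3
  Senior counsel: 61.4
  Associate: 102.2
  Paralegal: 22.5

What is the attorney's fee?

$73,136.40

Partner: 27.3 × $575 = $15,697.50
Senior counsel: 61.4 × $515 = $31,621.00
Associate: 102.2 × $350 = $35,770.00
Paralegal: 22.5 × $200 = $4,500.00
Subtotal: $87,588.50
Less 16.5% discount: −$14,452.10
Total: $87,588.50 − $14,452.10 = $73,136.40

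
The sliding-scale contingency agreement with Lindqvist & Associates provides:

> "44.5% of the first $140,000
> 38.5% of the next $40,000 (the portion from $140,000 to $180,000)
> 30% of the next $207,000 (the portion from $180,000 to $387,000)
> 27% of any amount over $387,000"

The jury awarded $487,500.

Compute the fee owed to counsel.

$166,935.00

First $140,000 at 44.5% = $62,300.00
Next $40,000 at 38.5% = $15,400.00
Next $207,000 at 30% = $62,100.00
Remaining $100,500 at 27% = $27,135.00
Fee: $62,300.00 + $15,400.00 + $62,100.00 + $27,135.00 = $166,935.00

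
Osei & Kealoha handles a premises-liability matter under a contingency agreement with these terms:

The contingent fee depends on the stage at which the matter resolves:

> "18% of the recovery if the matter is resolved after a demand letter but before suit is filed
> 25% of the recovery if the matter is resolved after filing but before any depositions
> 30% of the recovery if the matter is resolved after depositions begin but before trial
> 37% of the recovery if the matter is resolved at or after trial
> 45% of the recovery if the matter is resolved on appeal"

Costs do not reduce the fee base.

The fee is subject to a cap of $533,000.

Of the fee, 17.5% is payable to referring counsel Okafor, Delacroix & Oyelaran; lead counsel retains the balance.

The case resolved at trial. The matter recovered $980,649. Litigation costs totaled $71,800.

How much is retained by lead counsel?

Fee base is the gross recovery, $980,649; costs are reimbursed separately.
The matter resolved at trial, so the 37% rate applies.
$980,649 × 37% = $362,840.13
$362,840.13 is under the $533,000 cap.
Referral share: 17.5% of $362,840.13 = $63,497.02; lead counsel retains $362,840.13 − $63,497.02 = $299,343.11.

$299,343.11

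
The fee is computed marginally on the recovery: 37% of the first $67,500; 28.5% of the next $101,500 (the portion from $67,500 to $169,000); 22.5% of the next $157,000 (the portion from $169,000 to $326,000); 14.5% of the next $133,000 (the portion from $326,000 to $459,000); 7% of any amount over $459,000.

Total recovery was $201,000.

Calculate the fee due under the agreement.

$61,102.50

First $67,500 at 37% = $24,975.00
Next $101,500 at 28.5% = $28,927.50
Remaining $32,000 at 22.5% = $7,200.00
Fee: $24,975.00 + $28,927.50 + $7,200.00 = $61,102.50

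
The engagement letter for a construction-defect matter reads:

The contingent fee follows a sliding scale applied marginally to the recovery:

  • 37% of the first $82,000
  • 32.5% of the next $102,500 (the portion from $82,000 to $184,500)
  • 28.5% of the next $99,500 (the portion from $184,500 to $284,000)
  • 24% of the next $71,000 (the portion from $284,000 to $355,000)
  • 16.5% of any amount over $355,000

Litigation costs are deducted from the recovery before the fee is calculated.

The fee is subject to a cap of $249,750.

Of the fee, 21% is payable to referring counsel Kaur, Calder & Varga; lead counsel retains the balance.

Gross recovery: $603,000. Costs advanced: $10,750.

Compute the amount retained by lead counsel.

$117,075.04

Fee base (net of costs): $603,000 − $10,750 = $592,250
First $82,000 at 37% = $30,340.00
Next $102,500 at 32.5% = $33,312.50
Next $99,500 at 28.5% = $28,357.50
Next $71,000 at 24% = $17,040.00
Remaining $237,250 at 16.5% = $39,146.25
Fee: $30,340.00 + $33,312.50 + $28,357.50 + $17,040.00 + $39,146.25 = $148,196.25
$148,196.25 is under the $249,750 cap.
Referral share: 21% of $148,196.25 = $31,121.21; lead counsel retains $148,196.25 − $31,121.21 = $117,075.04.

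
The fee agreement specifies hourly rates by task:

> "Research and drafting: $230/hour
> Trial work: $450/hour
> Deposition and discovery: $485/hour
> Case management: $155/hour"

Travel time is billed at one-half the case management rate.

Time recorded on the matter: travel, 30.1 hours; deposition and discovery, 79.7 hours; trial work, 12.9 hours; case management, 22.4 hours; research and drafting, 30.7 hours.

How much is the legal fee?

Research and drafting: 30.7 × $230 = $7,061.00
Trial work: 12.9 × $450 = $5,805.00
Deposition and discovery: 79.7 × $485 = $38,654.50
Case management: 22.4 × $155 = $3,472.00
Subtotal: $7,061.00 + $5,805.00 + $38,654.50 + $3,472.00 = $54,992.50
Travel: 30.1 × ($155 ÷ 2) = 30.1 × $77.50 = $2,332.75
Total: $54,992.50 + $2,332.75 = $57,325.25

$57,325.25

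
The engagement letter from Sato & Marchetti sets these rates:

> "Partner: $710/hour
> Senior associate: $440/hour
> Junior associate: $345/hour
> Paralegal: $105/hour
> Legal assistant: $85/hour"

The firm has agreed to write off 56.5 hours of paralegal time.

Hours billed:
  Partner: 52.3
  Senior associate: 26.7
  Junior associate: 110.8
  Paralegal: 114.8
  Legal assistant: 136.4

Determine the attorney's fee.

$104,822.50

Partner: 52.3 × $710 = $37,133.00
Senior associate: 26.7 × $440 = $11,748.00
Junior associate: 110.8 × $345 = $38,226.00
Paralegal: 114.8 × $105 = $12,054.00
Legal assistant: 136.4 × $85 = $11,594.00
Subtotal: $110,755.00
Write-off: 56.5 × $105 = $5,932.50
Total: $110,755.00 − $5,932.50 = $104,822.50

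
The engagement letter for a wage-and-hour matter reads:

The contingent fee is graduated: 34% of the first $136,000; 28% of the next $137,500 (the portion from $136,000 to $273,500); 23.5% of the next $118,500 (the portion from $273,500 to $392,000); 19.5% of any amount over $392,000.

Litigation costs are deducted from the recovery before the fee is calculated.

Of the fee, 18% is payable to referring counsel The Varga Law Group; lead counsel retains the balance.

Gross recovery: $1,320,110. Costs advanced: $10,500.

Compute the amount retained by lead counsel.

Fee base (net of costs): $1,320,110 − $10,500 = $1,309,610
First $136,000 at 34% = $46,240.00
Next $137,500 at 28% = $38,500.00
Next $118,500 at 23.5% = $27,847.50
Remaining $917,610 at 19.5% = $178,933.95
Fee: $46,240.00 + $38,500.00 + $27,847.50 + $178,933.95 = $291,521.45
Referral share: 18% of $291,521.45 = $52,473.86; lead counsel retains $291,521.45 − $52,473.86 = $239,047.59.

$239,047.59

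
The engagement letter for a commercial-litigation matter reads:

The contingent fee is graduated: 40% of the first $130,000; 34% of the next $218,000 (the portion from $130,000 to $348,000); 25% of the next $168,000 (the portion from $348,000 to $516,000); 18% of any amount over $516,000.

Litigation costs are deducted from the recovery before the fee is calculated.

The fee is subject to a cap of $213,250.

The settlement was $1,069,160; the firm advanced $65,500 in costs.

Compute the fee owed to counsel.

$213,250.00

Fee base (net of costs): $1,069,160 − $65,500 = $1,003,660
First $130,000 at 40% = $52,000.00
Next $218,000 at 34% = $74,120.00
Next $168,000 at 25% = $42,000.00
Remaining $487,660 at 18% = $87,778.80
Fee: $52,000.00 + $74,120.00 + $42,000.00 + $87,778.80 = $255,898.80
$255,898.80 exceeds the $213,250 cap, so the fee is capped at $213,250.00.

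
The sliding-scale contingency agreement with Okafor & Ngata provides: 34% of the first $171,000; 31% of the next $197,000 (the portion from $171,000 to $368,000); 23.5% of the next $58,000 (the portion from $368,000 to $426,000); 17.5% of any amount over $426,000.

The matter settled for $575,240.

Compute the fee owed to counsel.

First $171,000 at 34% = $58,140.00
Next $197,000 at 31% = $61,070.00
Next $58,000 at 23.5% = $13,630.00
Remaining $149,240 at 17.5% = $26,117.00
Fee: $58,140.00 + $61,070.00 + $13,630.00 + $26,117.00 = $158,957.00

$158,957.00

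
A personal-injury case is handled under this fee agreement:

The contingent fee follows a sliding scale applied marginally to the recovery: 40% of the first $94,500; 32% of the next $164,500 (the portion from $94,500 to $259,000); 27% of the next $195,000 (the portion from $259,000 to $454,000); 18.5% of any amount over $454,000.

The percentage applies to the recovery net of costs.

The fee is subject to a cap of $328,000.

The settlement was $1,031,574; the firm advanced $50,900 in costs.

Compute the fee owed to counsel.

Fee base (net of costs): $1,031,574 − $50,900 = $980,674
First $94,500 at 40% = $37,800.00
Next $164,500 at 32% = $52,640.00
Next $195,000 at 27% = $52,650.00
Remaining $526,674 at 18.5% = $97,434.69
Fee: $37,800.00 + $52,640.00 + $52,650.00 + $97,434.69 = $240,524.69
$240,524.69 is under the $328,000 cap.

$240,524.69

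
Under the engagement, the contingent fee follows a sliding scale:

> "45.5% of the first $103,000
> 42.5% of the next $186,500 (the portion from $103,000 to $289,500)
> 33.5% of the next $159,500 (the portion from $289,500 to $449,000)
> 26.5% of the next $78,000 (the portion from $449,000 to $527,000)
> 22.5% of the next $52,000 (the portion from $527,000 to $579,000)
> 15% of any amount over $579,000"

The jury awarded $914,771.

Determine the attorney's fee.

$262,295.65

First $103,000 at 45.5% = $46,865.00
Next $186,500 at 42.5% = $79,262.50
Next $159,500 at 33.5% = $53,432.50
Next $78,000 at 26.5% = $20,670.00
Next $52,000 at 22.5% = $11,700.00
Remaining $335,771 at 15% = $50,365.65
Fee: $46,865.00 + $79,262.50 + $53,432.50 + $20,670.00 + $11,700.00 + $50,365.65 = $262,295.65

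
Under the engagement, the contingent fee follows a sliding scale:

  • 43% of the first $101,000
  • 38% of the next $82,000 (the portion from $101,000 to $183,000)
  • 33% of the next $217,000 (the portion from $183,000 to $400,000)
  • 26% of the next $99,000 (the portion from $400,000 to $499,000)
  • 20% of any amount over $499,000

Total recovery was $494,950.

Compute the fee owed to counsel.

$170,887.00

First $101,000 at 43% = $43,430.00
Next $82,000 at 38% = $31,160.00
Next $217,000 at 33% = $71,610.00
Remaining $94,950 at 26% = $24,687.00
Fee: $43,430.00 + $31,160.00 + $71,610.00 + $24,687.00 = $170,887.00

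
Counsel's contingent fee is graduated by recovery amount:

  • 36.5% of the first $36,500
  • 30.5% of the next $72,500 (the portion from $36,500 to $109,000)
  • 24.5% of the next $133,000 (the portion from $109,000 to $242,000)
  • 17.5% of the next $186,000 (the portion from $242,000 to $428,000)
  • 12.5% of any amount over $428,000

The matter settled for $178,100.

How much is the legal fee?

$52,364.50

First $36,500 at 36.5% = $13,322.50
Next $72,500 at 30.5% = $22,112.50
Remaining $69,100 at 24.5% = $16,929.50
Fee: $13,322.50 + $22,112.50 + $16,929.50 = $52,364.50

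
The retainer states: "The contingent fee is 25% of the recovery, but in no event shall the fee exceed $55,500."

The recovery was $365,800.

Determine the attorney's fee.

$55,500.00

25% of $365,800 = $91,450.00
That exceeds the $55,500 cap, so the fee is capped at $55,500.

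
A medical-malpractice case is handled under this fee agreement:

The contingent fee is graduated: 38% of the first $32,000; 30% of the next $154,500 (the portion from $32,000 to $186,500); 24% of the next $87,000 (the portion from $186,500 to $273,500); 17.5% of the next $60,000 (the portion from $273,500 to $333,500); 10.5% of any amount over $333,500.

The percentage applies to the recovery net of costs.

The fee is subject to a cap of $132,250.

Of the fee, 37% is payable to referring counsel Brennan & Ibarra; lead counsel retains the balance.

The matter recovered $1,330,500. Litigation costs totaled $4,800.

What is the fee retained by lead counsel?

$83,317.50

Fee base (net of costs): $1,330,500 − $4,800 = $1,325,700
First $32,000 at 38% = $12,160.00
Next $154,500 at 30% = $46,350.00
Next $87,000 at 24% = $20,880.00
Next $60,000 at 17.5% = $10,500.00
Remaining $992,200 at 10.5% = $104,181.00
Fee: $12,160.00 + $46,350.00 + $20,880.00 + $10,500.00 + $104,181.00 = $194,071.00
$194,071.00 exceeds the $132,250 cap, so the fee is capped at $132,250.00.
Referral share: 37% of $132,250.00 = $48,932.50; lead counsel retains $132,250.00 − $48,932.50 = $83,317.50.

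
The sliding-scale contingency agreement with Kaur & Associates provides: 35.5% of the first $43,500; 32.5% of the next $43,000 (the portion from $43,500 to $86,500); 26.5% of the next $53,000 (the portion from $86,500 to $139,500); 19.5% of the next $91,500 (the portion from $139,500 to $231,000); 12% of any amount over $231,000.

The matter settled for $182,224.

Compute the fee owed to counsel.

$51,793.68

First $43,500 at 35.5% = $15,442.50
Next $43,000 at 32.5% = $13,975.00
Next $53,000 at 26.5% = $14,045.00
Remaining $42,724 at 19.5% = $8,331.18
Fee: $15,442.50 + $13,975.00 + $14,045.00 + $8,331.18 = $51,793.68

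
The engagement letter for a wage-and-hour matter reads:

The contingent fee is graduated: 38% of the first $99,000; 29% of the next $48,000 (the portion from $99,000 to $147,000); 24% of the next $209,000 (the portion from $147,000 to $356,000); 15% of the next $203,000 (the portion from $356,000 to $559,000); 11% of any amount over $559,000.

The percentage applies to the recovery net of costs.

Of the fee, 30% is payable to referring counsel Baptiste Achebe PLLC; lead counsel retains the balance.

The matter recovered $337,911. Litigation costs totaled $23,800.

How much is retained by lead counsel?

$64,152.65

Fee base (net of costs): $337,911 − $23,800 = $314,111
First $99,000 at 38% = $37,620.00
Next $48,000 at 29% = $13,920.00
Remaining $167,111 at 24% = $40,106.64
Fee: $37,620.00 + $13,920.00 + $40,106.64 = $91,646.64
Referral share: 30% of $91,646.64 = $27,493.99; lead counsel retains $91,646.64 − $27,493.99 = $64,152.65.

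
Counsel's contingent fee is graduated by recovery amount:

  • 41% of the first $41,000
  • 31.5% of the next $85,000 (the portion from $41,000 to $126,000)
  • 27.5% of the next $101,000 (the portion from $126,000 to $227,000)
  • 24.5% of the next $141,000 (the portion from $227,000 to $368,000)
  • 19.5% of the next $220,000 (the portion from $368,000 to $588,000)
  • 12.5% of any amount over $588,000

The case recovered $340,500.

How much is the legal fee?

First $41,000 at 41% = $16,810.00
Next $85,000 at 31.5% = $26,775.00
Next $101,000 at 27.5% = $27,775.00
Remaining $113,500 at 24.5% = $27,807.50
Fee: $16,810.00 + $26,775.00 + $27,775.00 + $27,807.50 = $99,167.50

$99,167.50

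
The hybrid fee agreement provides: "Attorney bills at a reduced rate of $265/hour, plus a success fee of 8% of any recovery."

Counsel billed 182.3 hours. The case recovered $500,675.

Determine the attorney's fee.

Hourly: 182.3 × $265 = $48,309.50
Success fee: 8% of $500,675 = $40,054.00
Total: $48,309.50 + $40,054.00 = $88,363.50

$88,363.50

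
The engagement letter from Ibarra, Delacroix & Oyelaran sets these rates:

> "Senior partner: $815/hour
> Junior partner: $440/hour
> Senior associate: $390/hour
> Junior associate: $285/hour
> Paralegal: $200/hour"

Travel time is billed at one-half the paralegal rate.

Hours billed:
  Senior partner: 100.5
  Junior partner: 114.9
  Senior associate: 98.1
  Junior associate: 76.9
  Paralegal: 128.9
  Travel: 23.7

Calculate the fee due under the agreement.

Senior partner: 100.5 × $815 = $81,907.50
Junior partner: 114.9 × $440 = $50,556.00
Senior associate: 98.1 × $390 = $38,259.00
Junior associate: 76.9 × $285 = $21,916.50
Paralegal: 128.9 × $200 = $25,780.00
Subtotal: $81,907.50 + $50,556.00 + $38,259.00 + $21,916.50 + $25,780.00 = $218,419.00
Travel: 23.7 × ($200 ÷ 2) = 23.7 × $100.00 = $2,370.00
Total: $218,419.00 + $2,370.00 = $220,789.00

$220,789.00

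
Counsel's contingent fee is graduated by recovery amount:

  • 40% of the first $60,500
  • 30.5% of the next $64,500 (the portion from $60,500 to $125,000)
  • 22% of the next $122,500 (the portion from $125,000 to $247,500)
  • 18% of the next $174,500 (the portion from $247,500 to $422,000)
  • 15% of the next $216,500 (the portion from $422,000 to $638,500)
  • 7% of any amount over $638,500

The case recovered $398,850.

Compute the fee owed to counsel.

First $60,500 at 40% = $24,200.00
Next $64,500 at 30.5% = $19,672.50
Next $122,500 at 22% = $26,950.00
Remaining $151,350 at 18% = $27,243.00
Fee: $24,200.00 + $19,672.50 + $26,950.00 + $27,243.00 = $98,065.50

$98,065.50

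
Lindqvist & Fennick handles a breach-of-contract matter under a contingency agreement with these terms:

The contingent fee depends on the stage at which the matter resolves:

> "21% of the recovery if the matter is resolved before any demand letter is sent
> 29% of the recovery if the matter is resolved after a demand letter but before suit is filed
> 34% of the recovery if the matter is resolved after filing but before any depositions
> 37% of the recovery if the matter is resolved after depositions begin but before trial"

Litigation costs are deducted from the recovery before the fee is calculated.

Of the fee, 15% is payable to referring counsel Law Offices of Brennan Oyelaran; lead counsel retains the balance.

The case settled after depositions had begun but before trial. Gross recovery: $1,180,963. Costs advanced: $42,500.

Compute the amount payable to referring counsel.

Fee base (net of costs): $1,180,963 − $42,500 = $1,138,463
The matter settled after depositions had begun but before trial, so the 37% rate applies.
$1,138,463 × 37% = $421,231.31
Referral share: 15% of $421,231.31 = $63,184.70; lead counsel retains $421,231.31 − $63,184.70 = $358,046.61.

$63,184.70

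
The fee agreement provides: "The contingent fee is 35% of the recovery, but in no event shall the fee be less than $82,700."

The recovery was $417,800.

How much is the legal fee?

$146,230.00

35% of $417,800 = $146,230.00
That exceeds the $82,700 minimum.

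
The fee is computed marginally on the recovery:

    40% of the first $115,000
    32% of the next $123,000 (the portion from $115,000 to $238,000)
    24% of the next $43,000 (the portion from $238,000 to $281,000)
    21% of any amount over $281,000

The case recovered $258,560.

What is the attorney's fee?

First $115,000 at 40% = $46,000.00
Next $123,000 at 32% = $39,360.00
Remaining $20,560 at 24% = $4,934.40
Fee: $46,000.00 + $39,360.00 + $4,934.40 = $90,294.40

$90,294.40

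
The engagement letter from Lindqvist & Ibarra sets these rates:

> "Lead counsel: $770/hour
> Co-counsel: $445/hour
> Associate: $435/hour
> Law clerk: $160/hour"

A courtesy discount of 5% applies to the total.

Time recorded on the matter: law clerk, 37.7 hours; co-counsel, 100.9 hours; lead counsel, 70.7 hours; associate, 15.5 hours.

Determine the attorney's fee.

Lead counsel: 70.7 × $770 = $54,439.00
Co-counsel: 100.9 × $445 = $44,900.50
Associate: 15.5 × $435 = $6,742.50
Law clerk: 37.7 × $160 = $6,032.00
Subtotal: $112,114.00
Less 5% discount: −$5,605.70
Total: $112,114.00 − $5,605.70 = $106,508.30

$106,508.30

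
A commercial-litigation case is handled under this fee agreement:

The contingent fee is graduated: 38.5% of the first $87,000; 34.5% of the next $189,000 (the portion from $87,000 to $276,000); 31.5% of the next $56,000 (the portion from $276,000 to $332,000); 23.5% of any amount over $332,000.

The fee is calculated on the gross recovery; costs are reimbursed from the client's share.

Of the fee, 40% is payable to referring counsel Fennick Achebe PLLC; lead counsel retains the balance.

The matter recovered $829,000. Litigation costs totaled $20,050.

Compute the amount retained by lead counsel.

Fee base is the gross recovery, $829,000; costs are reimbursed separately.
First $87,000 at 38.5% = $33,495.00
Next $189,000 at 34.5% = $65,205.00
Next $56,000 at 31.5% = $17,640.00
Remaining $497,000 at 23.5% = $116,795.00
Fee: $33,495.00 + $65,205.00 + $17,640.00 + $116,795.00 = $233,135.00
Referral share: 40% of $233,135.00 = $93,254.00; lead counsel retains $233,135.00 − $93,254.00 = $139,881.00.

$139,881.00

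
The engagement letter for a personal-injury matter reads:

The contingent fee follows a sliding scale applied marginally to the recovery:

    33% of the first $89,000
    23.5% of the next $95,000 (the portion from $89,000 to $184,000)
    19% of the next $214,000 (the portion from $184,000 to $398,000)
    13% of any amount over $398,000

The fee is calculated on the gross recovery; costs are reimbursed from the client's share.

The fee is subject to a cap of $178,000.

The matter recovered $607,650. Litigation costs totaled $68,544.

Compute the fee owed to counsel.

$119,609.50

Fee base is the gross recovery, $607,650; costs are reimbursed separately.
First $89,000 at 33% = $29,370.00
Next $95,000 at 23.5% = $22,325.00
Next $214,000 at 19% = $40,660.00
Remaining $209,650 at 13% = $27,254.50
Fee: $29,370.00 + $22,325.00 + $40,660.00 + $27,254.50 = $119,609.50
$119,609.50 is under the $178,000 cap.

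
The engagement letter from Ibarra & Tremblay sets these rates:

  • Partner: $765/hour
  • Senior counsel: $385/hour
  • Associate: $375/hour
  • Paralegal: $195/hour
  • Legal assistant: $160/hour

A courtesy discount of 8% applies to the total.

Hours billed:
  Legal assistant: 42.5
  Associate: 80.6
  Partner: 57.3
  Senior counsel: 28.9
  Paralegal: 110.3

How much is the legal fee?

Partner: 57.3 × $765 = $43,834.50
Senior counsel: 28.9 × $385 = $11,126.50
Associate: 80.6 × $375 = $30,225.00
Paralegal: 110.3 × $195 = $21,508.50
Legal assistant: 42.5 × $160 = $6,800.00
Subtotal: $113,494.50
Less 8% discount: −$9,079.56
Total: $113,494.50 − $9,079.56 = $104,414.94

$104,414.94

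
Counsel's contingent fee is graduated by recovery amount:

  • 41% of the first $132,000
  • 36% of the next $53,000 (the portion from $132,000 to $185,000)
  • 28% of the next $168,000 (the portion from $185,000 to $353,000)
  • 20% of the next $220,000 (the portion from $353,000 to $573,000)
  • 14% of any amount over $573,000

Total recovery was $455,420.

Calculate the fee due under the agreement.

$140,724.00

First $132,000 at 41% = $54,120.00
Next $53,000 at 36% = $19,080.00
Next $168,000 at 28% = $47,040.00
Remaining $102,420 at 20% = $20,484.00
Fee: $54,120.00 + $19,080.00 + $47,040.00 + $20,484.00 = $140,724.00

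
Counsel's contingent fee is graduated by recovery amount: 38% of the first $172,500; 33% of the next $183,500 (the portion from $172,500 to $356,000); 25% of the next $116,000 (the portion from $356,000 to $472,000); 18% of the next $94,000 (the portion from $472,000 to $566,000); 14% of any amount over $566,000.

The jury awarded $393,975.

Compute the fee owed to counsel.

$135,598.75

First $172,500 at 38% = $65,550.00
Next $183,500 at 33% = $60,555.00
Remaining $37,975 at 25% = $9,493.75
Fee: $65,550.00 + $60,555.00 + $9,493.75 = $135,598.75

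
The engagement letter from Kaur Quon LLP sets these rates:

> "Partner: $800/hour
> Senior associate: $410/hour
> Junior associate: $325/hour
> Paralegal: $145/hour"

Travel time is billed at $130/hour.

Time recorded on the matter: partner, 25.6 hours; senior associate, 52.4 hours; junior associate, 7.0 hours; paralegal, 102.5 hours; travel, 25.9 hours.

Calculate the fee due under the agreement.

$62,468.50

Partner: 25.6 × $800 = $20,480.00
Senior associate: 52.4 × $410 = $21,484.00
Junior associate: 7.0 × $325 = $2,275.00
Paralegal: 102.5 × $145 = $14,862.50
Subtotal: $20,480.00 + $21,484.00 + $2,275.00 + $14,862.50 = $59,101.50
Travel: 25.9 × $130 = $3,367.00
Total: $59,101.50 + $3,367.00 = $62,468.50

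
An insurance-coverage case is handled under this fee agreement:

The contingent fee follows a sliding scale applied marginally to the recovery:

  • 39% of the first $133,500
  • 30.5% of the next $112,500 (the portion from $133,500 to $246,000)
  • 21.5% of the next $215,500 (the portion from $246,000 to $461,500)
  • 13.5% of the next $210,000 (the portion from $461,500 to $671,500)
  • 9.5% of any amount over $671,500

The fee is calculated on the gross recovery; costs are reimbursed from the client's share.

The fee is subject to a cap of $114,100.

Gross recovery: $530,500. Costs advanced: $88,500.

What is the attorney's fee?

$114,100.00

Fee base is the gross recovery, $530,500; costs are reimbursed separately.
First $133,500 at 39% = $52,065.00
Next $112,500 at 30.5% = $34,312.50
Next $215,500 at 21.5% = $46,332.50
Remaining $69,000 at 13.5% = $9,315.00
Fee: $52,065.00 + $34,312.50 + $46,332.50 + $9,315.00 = $142,025.00
$142,025.00 exceeds the $114,100 cap, so the fee is capped at $114,100.00.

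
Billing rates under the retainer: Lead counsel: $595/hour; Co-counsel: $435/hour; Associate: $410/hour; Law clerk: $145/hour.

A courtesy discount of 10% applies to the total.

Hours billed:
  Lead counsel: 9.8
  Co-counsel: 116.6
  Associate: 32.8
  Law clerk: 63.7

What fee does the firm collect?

Lead counsel: 9.8 × $595 = $5,831.00
Co-counsel: 116.6 × $435 = $50,721.00
Associate: 32.8 × $410 = $13,448.00
Law clerk: 63.7 × $145 = $9,236.50
Subtotal: $79,236.50
Less 10% discount: −$7,923.65
Total: $79,236.50 − $7,923.65 = $71,312.85

$71,312.85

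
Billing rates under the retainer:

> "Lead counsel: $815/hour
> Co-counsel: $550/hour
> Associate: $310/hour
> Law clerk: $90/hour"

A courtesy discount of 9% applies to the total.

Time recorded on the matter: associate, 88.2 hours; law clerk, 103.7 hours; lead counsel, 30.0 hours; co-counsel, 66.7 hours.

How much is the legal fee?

$89,007.10

Lead counsel: 30.0 × $815 = $24,450.00
Co-counsel: 66.7 × $550 = $36,685.00
Associate: 88.2 × $310 = $27,342.00
Law clerk: 103.7 × $90 = $9,333.00
Subtotal: $97,810.00
Less 9% discount: −$8,802.90
Total: $97,810.00 − $8,802.90 = $89,007.10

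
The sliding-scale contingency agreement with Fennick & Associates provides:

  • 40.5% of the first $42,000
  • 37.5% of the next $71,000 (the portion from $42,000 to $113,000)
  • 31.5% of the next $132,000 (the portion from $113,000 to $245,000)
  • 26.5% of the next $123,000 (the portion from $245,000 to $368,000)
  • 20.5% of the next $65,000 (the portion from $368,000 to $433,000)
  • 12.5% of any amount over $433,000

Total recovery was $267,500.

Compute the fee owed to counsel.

First $42,000 at 40.5% = $17,010.00
Next $71,000 at 37.5% = $26,625.00
Next $132,000 at 31.5% = $41,580.00
Remaining $22,500 at 26.5% = $5,962.50
Fee: $17,010.00 + $26,625.00 + $41,580.00 + $5,962.50 = $91,177.50

$91,177.50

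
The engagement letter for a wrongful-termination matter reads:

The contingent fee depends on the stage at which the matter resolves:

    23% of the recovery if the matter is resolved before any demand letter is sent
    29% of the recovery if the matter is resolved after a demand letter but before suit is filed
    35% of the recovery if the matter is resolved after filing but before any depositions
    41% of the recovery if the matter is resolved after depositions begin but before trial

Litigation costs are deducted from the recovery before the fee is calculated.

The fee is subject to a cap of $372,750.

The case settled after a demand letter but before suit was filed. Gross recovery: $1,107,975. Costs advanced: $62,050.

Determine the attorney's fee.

$303,318.25

Fee base (net of costs): $1,107,975 − $62,050 = $1,045,925
The matter settled after a demand letter but before suit was filed, so the 29% rate applies.
$1,045,925 × 29% = $303,318.25
$303,318.25 is under the $372,750 cap.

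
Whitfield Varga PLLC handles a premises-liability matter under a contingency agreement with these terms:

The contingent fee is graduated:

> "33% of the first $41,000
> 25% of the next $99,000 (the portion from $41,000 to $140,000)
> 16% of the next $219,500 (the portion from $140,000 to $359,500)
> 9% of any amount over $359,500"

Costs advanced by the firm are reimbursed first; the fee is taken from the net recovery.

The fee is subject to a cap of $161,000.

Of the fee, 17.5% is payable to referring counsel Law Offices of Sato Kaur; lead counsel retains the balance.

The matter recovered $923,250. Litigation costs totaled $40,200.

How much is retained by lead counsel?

Fee base (net of costs): $923,250 − $40,200 = $883,050
First $41,000 at 33% = $13,530.00
Next $99,000 at 25% = $24,750.00
Next $219,500 at 16% = $35,120.00
Remaining $523,550 at 9% = $47,119.50
Fee: $13,530.00 + $24,750.00 + $35,120.00 + $47,119.50 = $120,519.50
$120,519.50 is under the $161,000 cap.
Referral share: 17.5% of $120,519.50 = $21,090.91; lead counsel retains $120,519.50 − $21,090.91 = $99,428.59.

$99,428.59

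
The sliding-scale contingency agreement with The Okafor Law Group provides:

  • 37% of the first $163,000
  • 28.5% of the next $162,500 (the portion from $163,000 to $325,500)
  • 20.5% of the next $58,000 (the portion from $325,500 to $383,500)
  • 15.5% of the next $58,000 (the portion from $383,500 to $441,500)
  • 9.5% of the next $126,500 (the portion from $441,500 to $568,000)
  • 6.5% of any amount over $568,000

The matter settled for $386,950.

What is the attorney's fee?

$119,047.25

First $163,000 at 37% = $60,310.00
Next $162,500 at 28.5% = $46,312.50
Next $58,000 at 20.5% = $11,890.00
Remaining $3,450 at 15.5% = $534.75
Fee: $60,310.00 + $46,312.50 + $11,890.00 + $534.75 = $119,047.25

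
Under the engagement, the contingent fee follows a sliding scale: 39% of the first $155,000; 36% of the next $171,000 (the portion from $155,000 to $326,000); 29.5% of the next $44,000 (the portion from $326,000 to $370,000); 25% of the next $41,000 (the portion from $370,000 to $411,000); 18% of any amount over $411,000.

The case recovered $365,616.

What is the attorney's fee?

$133,696.72

First $155,000 at 39% = $60,450.00
Next $171,000 at 36% = $61,560.00
Remaining $39,616 at 29.5% = $11,686.72
Fee: $60,450.00 + $61,560.00 + $11,686.72 = $133,696.72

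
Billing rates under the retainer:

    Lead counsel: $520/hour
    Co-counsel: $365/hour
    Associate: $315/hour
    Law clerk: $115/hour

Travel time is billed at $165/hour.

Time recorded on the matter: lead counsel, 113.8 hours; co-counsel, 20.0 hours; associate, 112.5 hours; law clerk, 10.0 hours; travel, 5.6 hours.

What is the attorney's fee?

Lead counsel: 113.8 × $520 = $59,176.00
Co-counsel: 20.0 × $365 = $7,300.00
Associate: 112.5 × $315 = $35,437.50
Law clerk: 10.0 × $115 = $1,150.00
Subtotal: $59,176.00 + $7,300.00 + $35,437.50 + $1,150.00 = $103,063.50
Travel: 5.6 × $165 = $924.00
Total: $103,063.50 + $924.00 = $103,987.50

$103,987.50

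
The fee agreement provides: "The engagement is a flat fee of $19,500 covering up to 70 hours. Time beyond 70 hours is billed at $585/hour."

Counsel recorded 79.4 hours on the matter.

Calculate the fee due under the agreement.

$24,999.00

Flat fee: $19,500.00
Excess hours: 79.4 − 70 = 9.4
Overrun: 9.4 × $585 = $5,499.00
Total: $19,500.00 + $5,499.00 = $24,999.00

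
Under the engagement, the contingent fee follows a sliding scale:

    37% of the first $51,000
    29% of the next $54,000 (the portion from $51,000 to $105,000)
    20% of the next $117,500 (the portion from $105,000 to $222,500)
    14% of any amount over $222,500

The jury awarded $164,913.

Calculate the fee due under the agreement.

First $51,000 at 37% = $18,870.00
Next $54,000 at 29% = $15,660.00
Remaining $59,913 at 20% = $11,982.60
Fee: $18,870.00 + $15,660.00 + $11,982.60 = $46,512.60

$46,512.60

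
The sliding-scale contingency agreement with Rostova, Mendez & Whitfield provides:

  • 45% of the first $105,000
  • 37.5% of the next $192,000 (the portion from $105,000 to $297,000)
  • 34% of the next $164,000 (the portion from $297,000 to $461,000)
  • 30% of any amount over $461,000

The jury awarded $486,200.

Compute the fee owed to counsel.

First $105,000 at 45% = $47,250.00
Next $192,000 at 37.5% = $72,000.00
Next $164,000 at 34% = $55,760.00
Remaining $25,200 at 30% = $7,560.00
Fee: $47,250.00 + $72,000.00 + $55,760.00 + $7,560.00 = $182,570.00

$182,570.00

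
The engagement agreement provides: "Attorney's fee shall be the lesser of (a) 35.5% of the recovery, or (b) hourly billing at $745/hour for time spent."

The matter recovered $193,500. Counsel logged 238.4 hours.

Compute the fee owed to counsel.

(a) 35.5% of $193,500 = $68,692.50
(b) 238.4 × $745 = $177,608.00
The lesser is (a): $68,692.50.

$68,692.50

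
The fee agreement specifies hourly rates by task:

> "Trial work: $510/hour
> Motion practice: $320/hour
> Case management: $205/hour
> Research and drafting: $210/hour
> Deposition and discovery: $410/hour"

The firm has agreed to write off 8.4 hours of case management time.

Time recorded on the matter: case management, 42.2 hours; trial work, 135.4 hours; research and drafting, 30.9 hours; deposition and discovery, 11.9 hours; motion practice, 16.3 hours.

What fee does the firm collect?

$92,567.00

Trial work: 135.4 × $510 = $69,054.00
Motion practice: 16.3 × $320 = $5,216.00
Case management: 42.2 × $205 = $8,651.00
Research and drafting: 30.9 × $210 = $6,489.00
Deposition and discovery: 11.9 × $410 = $4,879.00
Subtotal: $94,289.00
Write-off: 8.4 × $205 = $1,722.00
Total: $94,289.00 − $1,722.00 = $92,567.00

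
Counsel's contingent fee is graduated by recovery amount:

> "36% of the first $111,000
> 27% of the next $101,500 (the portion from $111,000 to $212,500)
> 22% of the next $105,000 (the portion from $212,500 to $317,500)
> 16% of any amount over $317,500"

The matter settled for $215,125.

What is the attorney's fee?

First $111,000 at 36% = $39,960.00
Next $101,500 at 27% = $27,405.00
Remaining $2,625 at 22% = $577.50
Fee: $39,960.00 + $27,405.00 + $577.50 = $67,942.50

$67,942.50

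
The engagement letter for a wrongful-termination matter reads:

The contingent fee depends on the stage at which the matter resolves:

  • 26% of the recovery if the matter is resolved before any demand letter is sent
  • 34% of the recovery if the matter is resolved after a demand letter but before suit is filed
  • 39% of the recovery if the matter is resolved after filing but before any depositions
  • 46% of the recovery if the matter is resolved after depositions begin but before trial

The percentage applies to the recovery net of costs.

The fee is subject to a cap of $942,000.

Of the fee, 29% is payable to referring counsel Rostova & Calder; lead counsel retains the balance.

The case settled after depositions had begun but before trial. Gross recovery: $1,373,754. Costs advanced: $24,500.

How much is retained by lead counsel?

Fee base (net of costs): $1,373,754 − $24,500 = $1,349,254
The matter settled after depositions had begun but before trial, so the 46% rate applies.
$1,349,254 × 46% = $620,656.84
$620,656.84 is under the $942,000 cap.
Referral share: 29% of $620,656.84 = $179,990.48; lead counsel retains $620,656.84 − $179,990.48 = $440,666.36.

$440,666.36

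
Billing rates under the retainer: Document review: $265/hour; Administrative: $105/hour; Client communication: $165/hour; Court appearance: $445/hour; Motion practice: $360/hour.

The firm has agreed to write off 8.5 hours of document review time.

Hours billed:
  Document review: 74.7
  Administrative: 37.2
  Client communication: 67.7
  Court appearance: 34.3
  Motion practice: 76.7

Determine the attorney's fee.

$75,495.00

Document review: 74.7 × $265 = $19,795.50
Administrative: 37.2 × $105 = $3,906.00
Client communication: 67.7 × $165 = $11,170.50
Court appearance: 34.3 × $445 = $15,263.50
Motion practice: 76.7 × $360 = $27,612.00
Subtotal: $77,747.50
Write-off: 8.5 × $265 = $2,252.50
Total: $77,747.50 − $2,252.50 = $75,495.00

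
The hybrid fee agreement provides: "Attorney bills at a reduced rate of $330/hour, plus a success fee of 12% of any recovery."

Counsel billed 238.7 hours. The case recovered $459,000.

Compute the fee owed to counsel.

$133,851.00

Hourly: 238.7 × $330 = $78,771.00
Success fee: 12% of $459,000 = $55,080.00
Total: $78,771.00 + $55,080.00 = $133,851.00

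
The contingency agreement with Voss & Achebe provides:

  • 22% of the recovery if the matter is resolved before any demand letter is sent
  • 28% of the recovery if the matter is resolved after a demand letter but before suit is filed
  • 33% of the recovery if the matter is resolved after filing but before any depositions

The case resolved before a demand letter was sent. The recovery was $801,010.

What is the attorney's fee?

The matter resolved before a demand letter was sent, so the 22% rate applies.
$801,010 × 22% = $176,222.20

$176,222.20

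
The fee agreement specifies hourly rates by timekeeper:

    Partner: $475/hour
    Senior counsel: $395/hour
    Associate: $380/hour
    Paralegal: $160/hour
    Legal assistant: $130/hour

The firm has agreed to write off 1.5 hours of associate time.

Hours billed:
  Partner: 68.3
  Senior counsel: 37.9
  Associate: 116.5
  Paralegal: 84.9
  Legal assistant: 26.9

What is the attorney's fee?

$108,194.00

Partner: 68.3 × $475 = $32,442.50
Senior counsel: 37.9 × $395 = $14,970.50
Associate: 116.5 × $380 = $44,270.00
Paralegal: 84.9 × $160 = $13,584.00
Legal assistant: 26.9 × $130 = $3,497.00
Subtotal: $108,764.00
Write-off: 1.5 × $380 = $570.00
Total: $108,764.00 − $570.00 = $108,194.00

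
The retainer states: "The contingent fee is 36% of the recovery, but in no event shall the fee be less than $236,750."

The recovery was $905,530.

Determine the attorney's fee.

$325,990.80

36% of $905,530 = $325,990.80
That exceeds the $236,750 minimum.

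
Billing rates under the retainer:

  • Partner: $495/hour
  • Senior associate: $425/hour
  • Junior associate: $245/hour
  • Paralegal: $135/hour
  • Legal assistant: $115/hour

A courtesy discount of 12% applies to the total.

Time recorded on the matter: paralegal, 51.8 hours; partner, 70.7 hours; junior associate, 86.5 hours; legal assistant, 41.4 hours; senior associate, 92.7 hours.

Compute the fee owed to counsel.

Partner: 70.7 × $495 = $34,996.50
Senior associate: 92.7 × $425 = $39,397.50
Junior associate: 86.5 × $245 = $21,192.50
Paralegal: 51.8 × $135 = $6,993.00
Legal assistant: 41.4 × $115 = $4,761.00
Subtotal: $107,340.50
Less 12% discount: −$12,880.86
Total: $107,340.50 − $12,880.86 = $94,459.64

$94,459.64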